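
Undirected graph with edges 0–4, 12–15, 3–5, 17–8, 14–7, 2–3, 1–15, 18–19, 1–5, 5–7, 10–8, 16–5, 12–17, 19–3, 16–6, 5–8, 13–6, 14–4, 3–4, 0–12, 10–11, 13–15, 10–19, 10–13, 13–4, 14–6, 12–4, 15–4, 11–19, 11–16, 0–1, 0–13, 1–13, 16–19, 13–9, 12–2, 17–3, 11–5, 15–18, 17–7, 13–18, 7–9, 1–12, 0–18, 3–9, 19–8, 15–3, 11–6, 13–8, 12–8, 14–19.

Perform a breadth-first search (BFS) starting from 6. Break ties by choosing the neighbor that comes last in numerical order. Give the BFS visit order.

6, 16, 14, 13, 11, 19, 5, 7, 4, 18, 15, 10, 9, 8, 1, 0, 3, 17, 12, 2

Visit 6; enqueue 16, 14, 13, 11 → queue [16, 14, 13, 11]
Visit 16; enqueue 19, 5 → queue [14, 13, 11, 19, 5]
Visit 14; enqueue 7, 4 → queue [13, 11, 19, 5, 7, 4]
Visit 13; enqueue 18, 15, 10, 9, 8, 1, 0 → queue [11, 19, 5, 7, 4, 18, 15, 10, 9, 8, 1, 0]
Visit 11 → queue [19, 5, 7, 4, 18, 15, 10, 9, 8, 1, 0]
Visit 19; enqueue 3 → queue [5, 7, 4, 18, 15, 10, 9, 8, 1, 0, 3]
Visit 5 → queue [7, 4, 18, 15, 10, 9, 8, 1, 0, 3]
Visit 7; enqueue 17 → queue [4, 18, 15, 10, 9, 8, 1, 0, 3, 17]
Visit 4; enqueue 12 → queue [18, 15, 10, 9, 8, 1, 0, 3, 17, 12]
Visit 18 → queue [15, 10, 9, 8, 1, 0, 3, 17, 12]
Visit 15 → queue [10, 9, 8, 1, 0, 3, 17, 12]
Visit 10 → queue [9, 8, 1, 0, 3, 17, 12]
Visit 9 → queue [8, 1, 0, 3, 17, 12]
Visit 8 → queue [1, 0, 3, 17, 12]
Visit 1 → queue [0, 3, 17, 12]
Visit 0 → queue [3, 17, 12]
Visit 3; enqueue 2 → queue [17, 12, 2]
Visit 17 → queue [12, 2]
Visit 12 → queue [2]
Visit 2 → queue []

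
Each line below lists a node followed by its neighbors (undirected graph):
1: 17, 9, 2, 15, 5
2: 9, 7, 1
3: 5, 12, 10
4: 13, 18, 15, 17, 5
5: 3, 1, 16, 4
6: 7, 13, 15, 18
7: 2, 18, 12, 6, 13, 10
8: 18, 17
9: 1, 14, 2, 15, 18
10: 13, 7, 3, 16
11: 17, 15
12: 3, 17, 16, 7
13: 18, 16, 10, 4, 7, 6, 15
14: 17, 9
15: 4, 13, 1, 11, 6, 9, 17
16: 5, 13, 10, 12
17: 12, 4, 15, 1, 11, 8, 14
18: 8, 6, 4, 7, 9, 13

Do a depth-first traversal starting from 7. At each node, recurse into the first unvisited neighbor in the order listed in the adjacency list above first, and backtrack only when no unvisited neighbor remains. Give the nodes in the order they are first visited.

7, 2, 9, 1, 17, 12, 3, 5, 16, 13, 18, 8, 6, 15, 4, 11, 10, 14

Visit 7
7 → 2
2 → 9
9 → 1
1 → 17
17 → 12
12 → 3
3 → 5
5 → 16
16 → 13
13 → 18
18 → 8
18 → 6
6 → 15
15 → 4
15 → 11
13 → 10
17 → 14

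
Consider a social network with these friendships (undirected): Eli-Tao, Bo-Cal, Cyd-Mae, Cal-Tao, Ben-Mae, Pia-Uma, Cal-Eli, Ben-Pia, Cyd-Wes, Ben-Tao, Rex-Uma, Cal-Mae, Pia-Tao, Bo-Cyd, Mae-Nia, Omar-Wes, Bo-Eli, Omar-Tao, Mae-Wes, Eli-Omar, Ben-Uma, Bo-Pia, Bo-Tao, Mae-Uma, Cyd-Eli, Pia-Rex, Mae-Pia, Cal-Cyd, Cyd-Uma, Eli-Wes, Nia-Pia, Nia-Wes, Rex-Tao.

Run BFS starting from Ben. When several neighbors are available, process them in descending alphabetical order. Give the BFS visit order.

Ben, Uma, Tao, Pia, Mae, Rex, Cyd, Omar, Eli, Cal, Bo, Nia, Wes

Visit Ben; enqueue Uma, Tao, Pia, Mae → queue [Uma, Tao, Pia, Mae]
Visit Uma; enqueue Rex, Cyd → queue [Tao, Pia, Mae, Rex, Cyd]
Visit Tao; enqueue Omar, Eli, Cal, Bo → queue [Pia, Mae, Rex, Cyd, Omar, Eli, Cal, Bo]
Visit Pia; enqueue Nia → queue [Mae, Rex, Cyd, Omar, Eli, Cal, Bo, Nia]
Visit Mae; enqueue Wes → queue [Rex, Cyd, Omar, Eli, Cal, Bo, Nia, Wes]
Visit Rex → queue [Cyd, Omar, Eli, Cal, Bo, Nia, Wes]
Visit Cyd → queue [Omar, Eli, Cal, Bo, Nia, Wes]
Visit Omar → queue [Eli, Cal, Bo, Nia, Wes]
Visit Eli → queue [Cal, Bo, Nia, Wes]
Visit Cal → queue [Bo, Nia, Wes]
Visit Bo → queue [Nia, Wes]
Visit Nia → queue [Wes]
Visit Wes → queue []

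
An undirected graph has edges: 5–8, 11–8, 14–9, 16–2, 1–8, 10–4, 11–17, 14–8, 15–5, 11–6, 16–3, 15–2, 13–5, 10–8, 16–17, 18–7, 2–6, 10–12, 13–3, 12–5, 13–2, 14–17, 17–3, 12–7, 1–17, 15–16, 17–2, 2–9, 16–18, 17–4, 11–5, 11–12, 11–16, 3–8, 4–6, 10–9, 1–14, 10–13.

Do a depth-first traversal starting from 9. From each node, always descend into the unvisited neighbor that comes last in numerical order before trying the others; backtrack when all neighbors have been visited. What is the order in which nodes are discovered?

9 → 14 → 17 → 16 → 18 → 7 → 12 → 11 → 8 → 10 → 13 → 5 → 15 → 2 → 6 → 4 → 3 → 1

Visit 9
9 → 14
14 → 17
17 → 16
16 → 18
18 → 7
7 → 12
12 → 11
11 → 8
8 → 10
10 → 13
13 → 5
5 → 15
15 → 2
2 → 6
6 → 4
13 → 3
8 → 1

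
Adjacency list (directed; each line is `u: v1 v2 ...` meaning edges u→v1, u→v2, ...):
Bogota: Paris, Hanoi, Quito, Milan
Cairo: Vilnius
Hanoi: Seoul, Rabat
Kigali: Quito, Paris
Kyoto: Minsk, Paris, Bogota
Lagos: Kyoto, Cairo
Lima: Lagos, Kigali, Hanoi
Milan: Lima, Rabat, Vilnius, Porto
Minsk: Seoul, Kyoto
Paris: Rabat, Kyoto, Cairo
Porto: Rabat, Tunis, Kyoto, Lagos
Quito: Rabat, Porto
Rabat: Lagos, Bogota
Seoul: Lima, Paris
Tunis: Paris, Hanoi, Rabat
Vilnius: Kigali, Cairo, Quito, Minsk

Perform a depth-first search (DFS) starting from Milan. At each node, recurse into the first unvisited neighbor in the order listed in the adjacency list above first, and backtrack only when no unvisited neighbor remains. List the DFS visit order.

Visit Milan
Milan → Lima
Lima → Lagos
Lagos → Kyoto
Kyoto → Minsk
Minsk → Seoul
Seoul → Paris
Paris → Rabat
Rabat → Bogota
Bogota → Hanoi
Bogota → Quito
Quito → Porto
Porto → Tunis
Paris → Cairo
Cairo → Vilnius
Vilnius → Kigali

Milan → Lima → Lagos → Kyoto → Minsk → Seoul → Paris → Rabat → Bogota → Hanoi → Quito → Porto → Tunis → Cairo → Vilnius → Kigali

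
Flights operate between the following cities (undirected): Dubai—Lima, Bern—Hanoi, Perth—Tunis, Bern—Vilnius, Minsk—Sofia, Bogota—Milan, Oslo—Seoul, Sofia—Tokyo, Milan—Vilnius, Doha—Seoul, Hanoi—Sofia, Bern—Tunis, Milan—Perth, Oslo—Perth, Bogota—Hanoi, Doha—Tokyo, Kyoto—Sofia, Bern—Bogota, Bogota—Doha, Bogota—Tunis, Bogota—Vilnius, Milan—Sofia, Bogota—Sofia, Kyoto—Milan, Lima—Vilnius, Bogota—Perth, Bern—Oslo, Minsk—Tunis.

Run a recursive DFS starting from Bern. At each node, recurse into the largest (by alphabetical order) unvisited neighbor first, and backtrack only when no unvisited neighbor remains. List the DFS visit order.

Bern, Vilnius, Milan, Sofia, Tokyo, Doha, Seoul, Oslo, Perth, Tunis, Minsk, Bogota, Hanoi, Kyoto, Lima, Dubai

Visit Bern
Bern → Vilnius
Vilnius → Milan
Milan → Sofia
Sofia → Tokyo
Tokyo → Doha
Doha → Seoul
Seoul → Oslo
Oslo → Perth
Perth → Tunis
Tunis → Minsk
Tunis → Bogota
Bogota → Hanoi
Sofia → Kyoto
Vilnius → Lima
Lima → Dubai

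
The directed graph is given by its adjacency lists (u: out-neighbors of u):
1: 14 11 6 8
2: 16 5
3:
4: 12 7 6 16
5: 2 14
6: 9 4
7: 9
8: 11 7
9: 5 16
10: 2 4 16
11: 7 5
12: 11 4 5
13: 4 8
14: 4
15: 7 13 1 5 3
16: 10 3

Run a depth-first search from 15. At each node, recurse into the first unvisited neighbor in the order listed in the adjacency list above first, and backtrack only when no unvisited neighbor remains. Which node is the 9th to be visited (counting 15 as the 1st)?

Visit 15
15 → 7
7 → 9
9 → 5
5 → 2
2 → 16
16 → 10
10 → 4
4 → 12
12 → 11
4 → 6
16 → 3
5 → 14
15 → 13
13 → 8
15 → 1

Visit order: 15, 7, 9, 5, 2, 16, 10, 4, 12, 11, 6, 3, 14, 13, 8, 1

12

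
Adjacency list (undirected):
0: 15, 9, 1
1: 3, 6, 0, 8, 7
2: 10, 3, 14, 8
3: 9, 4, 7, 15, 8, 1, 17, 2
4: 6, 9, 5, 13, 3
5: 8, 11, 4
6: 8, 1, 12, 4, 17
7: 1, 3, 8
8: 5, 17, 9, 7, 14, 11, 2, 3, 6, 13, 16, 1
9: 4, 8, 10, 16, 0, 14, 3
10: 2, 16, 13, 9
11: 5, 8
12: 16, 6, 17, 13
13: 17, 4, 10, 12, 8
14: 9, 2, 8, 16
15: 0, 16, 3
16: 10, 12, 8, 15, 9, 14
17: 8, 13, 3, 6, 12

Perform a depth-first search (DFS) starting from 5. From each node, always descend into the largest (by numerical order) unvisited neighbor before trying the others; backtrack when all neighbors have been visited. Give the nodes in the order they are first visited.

Visit 5
5 → 11
11 → 8
8 → 17
17 → 13
13 → 12
12 → 16
16 → 15
15 → 3
3 → 9
9 → 14
14 → 2
2 → 10
9 → 4
4 → 6
6 → 1
1 → 7
1 → 0

5, 11, 8, 17, 13, 12, 16, 15, 3, 9, 14, 2, 10, 4, 6, 1, 7, 0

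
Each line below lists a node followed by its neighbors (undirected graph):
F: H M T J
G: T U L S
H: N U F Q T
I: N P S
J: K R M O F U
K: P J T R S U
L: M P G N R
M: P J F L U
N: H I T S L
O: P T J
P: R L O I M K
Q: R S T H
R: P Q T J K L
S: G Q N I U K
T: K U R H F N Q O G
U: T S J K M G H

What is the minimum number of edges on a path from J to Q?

2

Level 0: J
Level 1: F, K, M, O, R, U
Level 2: G, H, L, P, Q, S, T
Level 3: I, N
Q first appears at level 2.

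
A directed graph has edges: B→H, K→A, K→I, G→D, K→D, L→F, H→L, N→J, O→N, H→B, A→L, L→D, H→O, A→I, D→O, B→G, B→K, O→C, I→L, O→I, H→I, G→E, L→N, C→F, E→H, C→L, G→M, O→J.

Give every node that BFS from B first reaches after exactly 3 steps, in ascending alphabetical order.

Level 0: B
Level 1: G, H, K
Level 2: A, D, E, I, L, M, O
Level 3: C, F, J, N

C, F, J, N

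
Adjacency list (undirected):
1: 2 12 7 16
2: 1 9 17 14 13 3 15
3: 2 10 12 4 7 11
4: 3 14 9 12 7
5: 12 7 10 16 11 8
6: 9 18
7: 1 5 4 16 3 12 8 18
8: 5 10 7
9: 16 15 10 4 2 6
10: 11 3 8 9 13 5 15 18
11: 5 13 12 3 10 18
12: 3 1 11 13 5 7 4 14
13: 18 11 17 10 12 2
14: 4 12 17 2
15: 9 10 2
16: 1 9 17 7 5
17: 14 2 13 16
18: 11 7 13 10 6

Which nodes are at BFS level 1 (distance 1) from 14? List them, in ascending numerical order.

Level 0: 14
Level 1: 2, 4, 12, 17
Level 2: 1, 3, 5, 7, 9, 11, 13, 15, 16
Level 3: 6, 8, 10, 18

2, 4, 12, 17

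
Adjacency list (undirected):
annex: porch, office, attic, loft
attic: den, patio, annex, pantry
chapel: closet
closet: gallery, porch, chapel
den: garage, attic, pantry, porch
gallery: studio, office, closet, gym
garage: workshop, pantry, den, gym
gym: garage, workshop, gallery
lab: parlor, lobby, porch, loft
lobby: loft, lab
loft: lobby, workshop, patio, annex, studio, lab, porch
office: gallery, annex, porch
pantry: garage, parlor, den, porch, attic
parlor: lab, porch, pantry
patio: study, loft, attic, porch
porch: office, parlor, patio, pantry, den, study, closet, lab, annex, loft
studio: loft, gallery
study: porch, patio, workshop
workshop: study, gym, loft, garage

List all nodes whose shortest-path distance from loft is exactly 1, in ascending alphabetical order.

annex, lab, lobby, patio, porch, studio, workshop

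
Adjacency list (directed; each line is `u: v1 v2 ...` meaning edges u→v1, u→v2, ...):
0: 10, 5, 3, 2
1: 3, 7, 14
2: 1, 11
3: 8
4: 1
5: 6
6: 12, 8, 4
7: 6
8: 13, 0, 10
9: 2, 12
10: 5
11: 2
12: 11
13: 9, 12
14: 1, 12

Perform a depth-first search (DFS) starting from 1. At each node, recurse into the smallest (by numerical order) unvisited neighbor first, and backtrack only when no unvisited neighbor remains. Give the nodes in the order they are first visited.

1 → 3 → 8 → 0 → 2 → 11 → 5 → 6 → 4 → 12 → 10 → 13 → 9 → 7 → 14

Visit 1
1 → 3
3 → 8
8 → 0
0 → 2
2 → 11
0 → 5
5 → 6
6 → 4
6 → 12
0 → 10
8 → 13
13 → 9
1 → 7
1 → 14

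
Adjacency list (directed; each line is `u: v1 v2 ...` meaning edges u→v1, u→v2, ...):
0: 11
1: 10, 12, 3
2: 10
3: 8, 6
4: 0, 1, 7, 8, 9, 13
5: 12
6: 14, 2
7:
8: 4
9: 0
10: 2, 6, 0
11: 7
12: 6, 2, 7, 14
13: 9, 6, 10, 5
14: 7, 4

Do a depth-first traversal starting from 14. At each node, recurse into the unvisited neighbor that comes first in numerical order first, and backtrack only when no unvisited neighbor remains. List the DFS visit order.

14 -> 4 -> 0 -> 11 -> 7 -> 1 -> 3 -> 6 -> 2 -> 10 -> 8 -> 12 -> 9 -> 13 -> 5

Visit 14
14 → 4
4 → 0
0 → 11
11 → 7
4 → 1
1 → 3
3 → 6
6 → 2
2 → 10
3 → 8
1 → 12
4 → 9
4 → 13
13 → 5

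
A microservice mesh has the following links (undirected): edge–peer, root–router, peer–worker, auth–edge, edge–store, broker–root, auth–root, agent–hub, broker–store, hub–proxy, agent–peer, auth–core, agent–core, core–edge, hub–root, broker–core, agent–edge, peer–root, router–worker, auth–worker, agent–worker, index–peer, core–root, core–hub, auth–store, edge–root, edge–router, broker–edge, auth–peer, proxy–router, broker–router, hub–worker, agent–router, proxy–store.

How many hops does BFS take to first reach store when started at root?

2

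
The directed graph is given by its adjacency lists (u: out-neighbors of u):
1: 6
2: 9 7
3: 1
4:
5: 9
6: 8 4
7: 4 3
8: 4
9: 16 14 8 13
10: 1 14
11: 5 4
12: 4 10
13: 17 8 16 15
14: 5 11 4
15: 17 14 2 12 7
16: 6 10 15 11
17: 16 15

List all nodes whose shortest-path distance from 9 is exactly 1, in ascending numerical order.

8, 13, 14, 16

Level 0: 9
Level 1: 8, 13, 14, 16
Level 2: 4, 5, 6, 10, 11, 15, 17
Level 3: 1, 2, 7, 12
Level 4: 3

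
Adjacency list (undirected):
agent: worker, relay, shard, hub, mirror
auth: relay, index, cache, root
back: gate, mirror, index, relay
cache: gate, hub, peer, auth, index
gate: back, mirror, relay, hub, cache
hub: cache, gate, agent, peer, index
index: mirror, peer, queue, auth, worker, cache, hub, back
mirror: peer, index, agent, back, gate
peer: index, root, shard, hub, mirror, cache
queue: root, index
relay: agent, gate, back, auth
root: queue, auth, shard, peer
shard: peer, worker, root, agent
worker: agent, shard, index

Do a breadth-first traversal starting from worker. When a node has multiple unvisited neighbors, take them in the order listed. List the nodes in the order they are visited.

worker → agent → shard → index → relay → hub → mirror → peer → root → queue → auth → cache → back → gate

Visit worker; enqueue agent, shard, index → queue [agent, shard, index]
Visit agent; enqueue relay, hub, mirror → queue [shard, index, relay, hub, mirror]
Visit shard; enqueue peer, root → queue [index, relay, hub, mirror, peer, root]
Visit index; enqueue queue, auth, cache, back → queue [relay, hub, mirror, peer, root, queue, auth, cache, back]
Visit relay; enqueue gate → queue [hub, mirror, peer, root, queue, auth, cache, back, gate]
Visit hub → queue [mirror, peer, root, queue, auth, cache, back, gate]
Visit mirror → queue [peer, root, queue, auth, cache, back, gate]
Visit peer → queue [root, queue, auth, cache, back, gate]
Visit root → queue [queue, auth, cache, back, gate]
Visit queue → queue [auth, cache, back, gate]
Visit auth → queue [cache, back, gate]
Visit cache → queue [back, gate]
Visit back → queue [gate]
Visit gate → queue []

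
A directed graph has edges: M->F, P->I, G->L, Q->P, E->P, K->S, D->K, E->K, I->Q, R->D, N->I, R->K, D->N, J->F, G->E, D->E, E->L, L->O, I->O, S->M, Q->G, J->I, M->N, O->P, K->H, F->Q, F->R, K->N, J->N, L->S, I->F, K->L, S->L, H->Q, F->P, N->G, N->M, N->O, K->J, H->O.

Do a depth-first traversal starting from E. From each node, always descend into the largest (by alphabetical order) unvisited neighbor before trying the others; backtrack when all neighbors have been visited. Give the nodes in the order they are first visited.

Visit E
E → P
P → I
I → Q
Q → G
G → L
L → S
S → M
M → N
N → O
M → F
F → R
R → K
K → J
K → H
R → D

E P I Q G L S M N O F R K J H D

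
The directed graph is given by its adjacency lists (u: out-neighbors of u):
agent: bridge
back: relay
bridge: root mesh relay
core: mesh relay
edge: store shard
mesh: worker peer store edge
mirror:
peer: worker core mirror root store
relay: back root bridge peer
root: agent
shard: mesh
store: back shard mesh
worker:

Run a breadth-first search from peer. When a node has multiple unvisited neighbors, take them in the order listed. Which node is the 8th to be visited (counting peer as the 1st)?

Visit peer; enqueue worker, core, mirror, root, store → queue [worker, core, mirror, root, store]
Visit worker → queue [core, mirror, root, store]
Visit core; enqueue mesh, relay → queue [mirror, root, store, mesh, relay]
Visit mirror → queue [root, store, mesh, relay]
Visit root; enqueue agent → queue [store, mesh, relay, agent]
Visit store; enqueue back, shard → queue [mesh, relay, agent, back, shard]
Visit mesh; enqueue edge → queue [relay, agent, back, shard, edge]
Visit relay; enqueue bridge → queue [agent, back, shard, edge, bridge]
Visit agent → queue [back, shard, edge, bridge]
Visit back → queue [shard, edge, bridge]
Visit shard → queue [edge, bridge]
Visit edge → queue [bridge]
Visit bridge → queue []

Visit order: peer, worker, core, mirror, root, store, mesh, relay, agent, back, shard, edge, bridge

relay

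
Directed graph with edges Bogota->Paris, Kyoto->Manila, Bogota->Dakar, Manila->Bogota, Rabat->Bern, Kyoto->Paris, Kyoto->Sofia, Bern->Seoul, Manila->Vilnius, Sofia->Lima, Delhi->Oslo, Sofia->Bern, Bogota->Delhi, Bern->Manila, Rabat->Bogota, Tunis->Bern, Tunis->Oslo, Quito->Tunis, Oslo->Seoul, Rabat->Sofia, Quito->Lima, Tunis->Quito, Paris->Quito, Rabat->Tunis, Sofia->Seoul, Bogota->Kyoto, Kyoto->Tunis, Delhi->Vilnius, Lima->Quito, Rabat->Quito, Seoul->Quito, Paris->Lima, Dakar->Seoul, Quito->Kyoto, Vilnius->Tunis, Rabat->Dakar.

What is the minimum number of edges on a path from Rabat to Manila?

2

Level 0: Rabat
Level 1: Bern, Bogota, Dakar, Quito, Sofia, Tunis
Level 2: Delhi, Kyoto, Lima, Manila, Oslo, Paris, Seoul
Level 3: Vilnius
Manila first appears at level 2.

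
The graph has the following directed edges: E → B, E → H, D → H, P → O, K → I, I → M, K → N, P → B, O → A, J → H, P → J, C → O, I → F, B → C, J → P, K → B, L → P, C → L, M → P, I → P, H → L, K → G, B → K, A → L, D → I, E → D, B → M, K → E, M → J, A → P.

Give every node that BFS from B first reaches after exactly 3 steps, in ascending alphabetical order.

A, D, F, H

Level 0: B
Level 1: C, K, M
Level 2: E, G, I, J, L, N, O, P
Level 3: A, D, F, H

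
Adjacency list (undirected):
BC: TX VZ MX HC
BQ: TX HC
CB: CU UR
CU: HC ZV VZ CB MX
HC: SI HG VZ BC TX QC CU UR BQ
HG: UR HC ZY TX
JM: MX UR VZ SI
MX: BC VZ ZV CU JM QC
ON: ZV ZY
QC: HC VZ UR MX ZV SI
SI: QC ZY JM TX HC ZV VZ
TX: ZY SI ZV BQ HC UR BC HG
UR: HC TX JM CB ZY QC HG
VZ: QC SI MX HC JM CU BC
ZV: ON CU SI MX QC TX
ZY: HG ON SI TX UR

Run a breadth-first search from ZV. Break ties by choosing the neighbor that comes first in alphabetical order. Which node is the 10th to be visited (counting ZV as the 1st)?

Visit ZV; enqueue CU, MX, ON, QC, SI, TX → queue [CU, MX, ON, QC, SI, TX]
Visit CU; enqueue CB, HC, VZ → queue [MX, ON, QC, SI, TX, CB, HC, VZ]
Visit MX; enqueue BC, JM → queue [ON, QC, SI, TX, CB, HC, VZ, BC, JM]
Visit ON; enqueue ZY → queue [QC, SI, TX, CB, HC, VZ, BC, JM, ZY]
Visit QC; enqueue UR → queue [SI, TX, CB, HC, VZ, BC, JM, ZY, UR]
Visit SI → queue [TX, CB, HC, VZ, BC, JM, ZY, UR]
Visit TX; enqueue BQ, HG → queue [CB, HC, VZ, BC, JM, ZY, UR, BQ, HG]
Visit CB → queue [HC, VZ, BC, JM, ZY, UR, BQ, HG]
Visit HC → queue [VZ, BC, JM, ZY, UR, BQ, HG]
Visit VZ → queue [BC, JM, ZY, UR, BQ, HG]
Visit BC → queue [JM, ZY, UR, BQ, HG]
Visit JM → queue [ZY, UR, BQ, HG]
Visit ZY → queue [UR, BQ, HG]
Visit UR → queue [BQ, HG]
Visit BQ → queue [HG]
Visit HG → queue []

Visit order: ZV, CU, MX, ON, QC, SI, TX, CB, HC, VZ, BC, JM, ZY, UR, BQ, HG

VZ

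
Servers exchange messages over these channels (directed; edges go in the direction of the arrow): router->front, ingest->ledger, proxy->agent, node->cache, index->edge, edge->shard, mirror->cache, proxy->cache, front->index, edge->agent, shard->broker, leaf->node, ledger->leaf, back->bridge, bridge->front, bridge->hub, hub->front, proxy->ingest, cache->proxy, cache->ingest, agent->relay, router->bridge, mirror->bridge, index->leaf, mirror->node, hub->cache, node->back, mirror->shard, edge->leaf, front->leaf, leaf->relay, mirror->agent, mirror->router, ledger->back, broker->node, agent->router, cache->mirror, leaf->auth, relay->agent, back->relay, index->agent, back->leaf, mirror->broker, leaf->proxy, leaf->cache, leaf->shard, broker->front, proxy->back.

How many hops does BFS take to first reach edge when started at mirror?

Level 0: mirror
Level 1: agent, bridge, broker, cache, node, router, shard
Level 2: back, front, hub, ingest, proxy, relay
Level 3: index, leaf, ledger
Level 4: auth, edge
edge first appears at level 4.

4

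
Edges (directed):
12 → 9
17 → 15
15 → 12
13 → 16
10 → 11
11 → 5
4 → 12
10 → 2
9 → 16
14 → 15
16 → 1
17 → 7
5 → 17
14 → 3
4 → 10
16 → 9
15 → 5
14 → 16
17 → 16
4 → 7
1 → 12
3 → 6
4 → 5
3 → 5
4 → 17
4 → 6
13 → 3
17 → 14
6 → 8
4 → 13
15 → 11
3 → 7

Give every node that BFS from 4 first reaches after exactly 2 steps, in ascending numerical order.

Level 0: 4
Level 1: 5, 6, 7, 10, 12, 13, 17
Level 2: 2, 3, 8, 9, 11, 14, 15, 16
Level 3: 1

2, 3, 8, 9, 11, 14, 15, 16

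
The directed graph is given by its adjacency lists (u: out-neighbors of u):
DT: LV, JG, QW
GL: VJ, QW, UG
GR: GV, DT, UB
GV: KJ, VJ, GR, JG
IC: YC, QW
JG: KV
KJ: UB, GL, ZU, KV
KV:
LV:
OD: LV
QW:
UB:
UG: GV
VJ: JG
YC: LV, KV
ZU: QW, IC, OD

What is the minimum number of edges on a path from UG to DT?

3

Level 0: UG
Level 1: GV
Level 2: GR, JG, KJ, VJ
Level 3: DT, GL, KV, UB, ZU
Level 4: IC, LV, OD, QW
Level 5: YC
DT first appears at level 3.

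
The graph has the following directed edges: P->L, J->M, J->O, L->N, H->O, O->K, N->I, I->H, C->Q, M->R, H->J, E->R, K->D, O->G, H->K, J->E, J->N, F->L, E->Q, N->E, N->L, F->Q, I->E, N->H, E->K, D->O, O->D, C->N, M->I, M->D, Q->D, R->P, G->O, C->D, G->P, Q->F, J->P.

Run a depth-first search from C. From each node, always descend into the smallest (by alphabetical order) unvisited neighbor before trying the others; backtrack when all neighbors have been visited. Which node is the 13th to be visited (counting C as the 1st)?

H

Visit C
C → D
D → O
O → G
G → P
P → L
L → N
N → E
E → K
E → Q
Q → F
E → R
N → H
H → J
J → M
M → I

Visit order: C, D, O, G, P, L, N, E, K, Q, F, R, H, J, M, I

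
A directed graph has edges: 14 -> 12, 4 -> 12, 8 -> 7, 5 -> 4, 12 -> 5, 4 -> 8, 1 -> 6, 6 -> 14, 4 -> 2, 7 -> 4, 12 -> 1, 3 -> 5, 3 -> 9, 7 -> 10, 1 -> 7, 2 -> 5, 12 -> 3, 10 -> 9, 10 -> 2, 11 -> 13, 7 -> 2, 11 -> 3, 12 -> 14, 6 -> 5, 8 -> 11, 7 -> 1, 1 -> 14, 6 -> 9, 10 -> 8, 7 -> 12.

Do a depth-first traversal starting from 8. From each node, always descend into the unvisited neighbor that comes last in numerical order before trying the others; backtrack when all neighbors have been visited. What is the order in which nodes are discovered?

8 → 11 → 13 → 3 → 9 → 5 → 4 → 12 → 14 → 1 → 7 → 10 → 2 → 6

Visit 8
8 → 11
11 → 13
11 → 3
3 → 9
3 → 5
5 → 4
4 → 12
12 → 14
12 → 1
1 → 7
7 → 10
10 → 2
1 → 6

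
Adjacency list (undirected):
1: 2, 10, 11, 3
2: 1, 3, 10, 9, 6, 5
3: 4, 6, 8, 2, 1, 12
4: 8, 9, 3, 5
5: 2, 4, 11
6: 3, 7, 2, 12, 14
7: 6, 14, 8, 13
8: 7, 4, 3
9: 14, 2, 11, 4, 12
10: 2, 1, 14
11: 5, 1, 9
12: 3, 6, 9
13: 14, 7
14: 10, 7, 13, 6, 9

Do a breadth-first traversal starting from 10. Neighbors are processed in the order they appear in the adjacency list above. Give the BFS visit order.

10, 2, 1, 14, 3, 9, 6, 5, 11, 7, 13, 4, 8, 12

Visit 10; enqueue 2, 1, 14 → queue [2, 1, 14]
Visit 2; enqueue 3, 9, 6, 5 → queue [1, 14, 3, 9, 6, 5]
Visit 1; enqueue 11 → queue [14, 3, 9, 6, 5, 11]
Visit 14; enqueue 7, 13 → queue [3, 9, 6, 5, 11, 7, 13]
Visit 3; enqueue 4, 8, 12 → queue [9, 6, 5, 11, 7, 13, 4, 8, 12]
Visit 9 → queue [6, 5, 11, 7, 13, 4, 8, 12]
Visit 6 → queue [5, 11, 7, 13, 4, 8, 12]
Visit 5 → queue [11, 7, 13, 4, 8, 12]
Visit 11 → queue [7, 13, 4, 8, 12]
Visit 7 → queue [13, 4, 8, 12]
Visit 13 → queue [4, 8, 12]
Visit 4 → queue [8, 12]
Visit 8 → queue [12]
Visit 12 → queue []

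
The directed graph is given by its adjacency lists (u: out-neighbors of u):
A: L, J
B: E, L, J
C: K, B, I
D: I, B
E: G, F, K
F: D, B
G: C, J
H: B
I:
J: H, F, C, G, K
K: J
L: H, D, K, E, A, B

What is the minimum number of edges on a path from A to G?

Level 0: A
Level 1: J, L
Level 2: B, C, D, E, F, G, H, K
Level 3: I
G first appears at level 2.

2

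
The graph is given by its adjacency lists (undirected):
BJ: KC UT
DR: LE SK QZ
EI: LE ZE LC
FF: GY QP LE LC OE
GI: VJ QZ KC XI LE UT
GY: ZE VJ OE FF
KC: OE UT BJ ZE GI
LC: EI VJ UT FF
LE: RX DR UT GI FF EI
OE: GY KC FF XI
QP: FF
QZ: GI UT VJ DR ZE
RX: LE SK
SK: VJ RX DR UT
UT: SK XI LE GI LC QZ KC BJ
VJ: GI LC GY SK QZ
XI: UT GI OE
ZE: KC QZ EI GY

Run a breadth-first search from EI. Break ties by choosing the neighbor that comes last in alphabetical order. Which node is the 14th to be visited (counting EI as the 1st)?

OE

Visit EI; enqueue ZE, LE, LC → queue [ZE, LE, LC]
Visit ZE; enqueue QZ, KC, GY → queue [LE, LC, QZ, KC, GY]
Visit LE; enqueue UT, RX, GI, FF, DR → queue [LC, QZ, KC, GY, UT, RX, GI, FF, DR]
Visit LC; enqueue VJ → queue [QZ, KC, GY, UT, RX, GI, FF, DR, VJ]
Visit QZ → queue [KC, GY, UT, RX, GI, FF, DR, VJ]
Visit KC; enqueue OE, BJ → queue [GY, UT, RX, GI, FF, DR, VJ, OE, BJ]
Visit GY → queue [UT, RX, GI, FF, DR, VJ, OE, BJ]
Visit UT; enqueue XI, SK → queue [RX, GI, FF, DR, VJ, OE, BJ, XI, SK]
Visit RX → queue [GI, FF, DR, VJ, OE, BJ, XI, SK]
Visit GI → queue [FF, DR, VJ, OE, BJ, XI, SK]
Visit FF; enqueue QP → queue [DR, VJ, OE, BJ, XI, SK, QP]
Visit DR → queue [VJ, OE, BJ, XI, SK, QP]
Visit VJ → queue [OE, BJ, XI, SK, QP]
Visit OE → queue [BJ, XI, SK, QP]
Visit BJ → queue [XI, SK, QP]
Visit XI → queue [SK, QP]
Visit SK → queue [QP]
Visit QP → queue []

Visit order: EI, ZE, LE, LC, QZ, KC, GY, UT, RX, GI, FF, DR, VJ, OE, BJ, XI, SK, QP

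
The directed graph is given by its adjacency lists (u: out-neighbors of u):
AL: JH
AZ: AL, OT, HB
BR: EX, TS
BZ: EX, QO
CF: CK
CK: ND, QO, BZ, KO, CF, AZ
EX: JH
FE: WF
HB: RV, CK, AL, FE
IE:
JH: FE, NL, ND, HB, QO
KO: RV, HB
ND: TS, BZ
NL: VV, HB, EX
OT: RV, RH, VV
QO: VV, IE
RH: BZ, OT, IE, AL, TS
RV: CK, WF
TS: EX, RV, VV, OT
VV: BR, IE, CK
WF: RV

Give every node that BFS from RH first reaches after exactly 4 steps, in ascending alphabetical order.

AZ, CF, KO

Level 0: RH
Level 1: AL, BZ, IE, OT, TS
Level 2: EX, JH, QO, RV, VV
Level 3: BR, CK, FE, HB, ND, NL, WF
Level 4: AZ, CF, KO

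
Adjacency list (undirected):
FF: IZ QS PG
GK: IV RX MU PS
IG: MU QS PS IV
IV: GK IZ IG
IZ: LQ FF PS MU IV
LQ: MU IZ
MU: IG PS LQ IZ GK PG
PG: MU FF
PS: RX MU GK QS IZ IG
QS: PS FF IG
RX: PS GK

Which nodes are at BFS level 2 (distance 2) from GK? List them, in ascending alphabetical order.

IG, IZ, LQ, PG, QS

Level 0: GK
Level 1: IV, MU, PS, RX
Level 2: IG, IZ, LQ, PG, QS
Level 3: FF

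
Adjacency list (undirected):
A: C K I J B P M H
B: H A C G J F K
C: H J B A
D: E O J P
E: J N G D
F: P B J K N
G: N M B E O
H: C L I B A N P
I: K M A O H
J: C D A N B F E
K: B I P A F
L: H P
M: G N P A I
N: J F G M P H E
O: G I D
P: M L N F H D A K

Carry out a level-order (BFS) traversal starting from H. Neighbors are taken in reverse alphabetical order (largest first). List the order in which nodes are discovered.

H -> P -> N -> L -> I -> C -> B -> A -> M -> K -> F -> D -> J -> G -> E -> O

Visit H; enqueue P, N, L, I, C, B, A → queue [P, N, L, I, C, B, A]
Visit P; enqueue M, K, F, D → queue [N, L, I, C, B, A, M, K, F, D]
Visit N; enqueue J, G, E → queue [L, I, C, B, A, M, K, F, D, J, G, E]
Visit L → queue [I, C, B, A, M, K, F, D, J, G, E]
Visit I; enqueue O → queue [C, B, A, M, K, F, D, J, G, E, O]
Visit C → queue [B, A, M, K, F, D, J, G, E, O]
Visit B → queue [A, M, K, F, D, J, G, E, O]
Visit A → queue [M, K, F, D, J, G, E, O]
Visit M → queue [K, F, D, J, G, E, O]
Visit K → queue [F, D, J, G, E, O]
Visit F → queue [D, J, G, E, O]
Visit D → queue [J, G, E, O]
Visit J → queue [G, E, O]
Visit G → queue [E, O]
Visit E → queue [O]
Visit O → queue []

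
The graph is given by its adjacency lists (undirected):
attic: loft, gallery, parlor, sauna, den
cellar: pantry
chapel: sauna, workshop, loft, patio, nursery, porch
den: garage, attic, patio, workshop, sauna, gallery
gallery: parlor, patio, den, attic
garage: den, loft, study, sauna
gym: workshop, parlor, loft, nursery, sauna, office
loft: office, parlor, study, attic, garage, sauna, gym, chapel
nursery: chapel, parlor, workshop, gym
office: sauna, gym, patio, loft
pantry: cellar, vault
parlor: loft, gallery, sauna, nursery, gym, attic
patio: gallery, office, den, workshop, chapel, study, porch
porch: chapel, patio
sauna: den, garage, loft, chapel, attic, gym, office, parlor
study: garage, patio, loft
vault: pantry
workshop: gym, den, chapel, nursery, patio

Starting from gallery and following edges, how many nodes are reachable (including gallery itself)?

BFS from gallery visits: gallery, patio, parlor, den, attic, workshop, study, porch, office, chapel, sauna, nursery, loft, gym, garage
Reachable nodes: 15 of 18 total.

15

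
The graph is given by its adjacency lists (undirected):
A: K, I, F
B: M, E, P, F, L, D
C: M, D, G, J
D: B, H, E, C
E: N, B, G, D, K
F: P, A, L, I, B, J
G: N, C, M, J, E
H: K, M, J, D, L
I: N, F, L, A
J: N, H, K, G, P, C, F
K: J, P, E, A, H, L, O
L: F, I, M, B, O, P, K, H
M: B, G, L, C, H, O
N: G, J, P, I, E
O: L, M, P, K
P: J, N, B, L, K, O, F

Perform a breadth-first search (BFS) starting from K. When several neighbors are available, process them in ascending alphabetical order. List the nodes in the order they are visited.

K → A → E → H → J → L → O → P → F → I → B → D → G → N → M → C

Visit K; enqueue A, E, H, J, L, O, P → queue [A, E, H, J, L, O, P]
Visit A; enqueue F, I → queue [E, H, J, L, O, P, F, I]
Visit E; enqueue B, D, G, N → queue [H, J, L, O, P, F, I, B, D, G, N]
Visit H; enqueue M → queue [J, L, O, P, F, I, B, D, G, N, M]
Visit J; enqueue C → queue [L, O, P, F, I, B, D, G, N, M, C]
Visit L → queue [O, P, F, I, B, D, G, N, M, C]
Visit O → queue [P, F, I, B, D, G, N, M, C]
Visit P → queue [F, I, B, D, G, N, M, C]
Visit F → queue [I, B, D, G, N, M, C]
Visit I → queue [B, D, G, N, M, C]
Visit B → queue [D, G, N, M, C]
Visit D → queue [G, N, M, C]
Visit G → queue [N, M, C]
Visit N → queue [M, C]
Visit M → queue [C]
Visit C → queue []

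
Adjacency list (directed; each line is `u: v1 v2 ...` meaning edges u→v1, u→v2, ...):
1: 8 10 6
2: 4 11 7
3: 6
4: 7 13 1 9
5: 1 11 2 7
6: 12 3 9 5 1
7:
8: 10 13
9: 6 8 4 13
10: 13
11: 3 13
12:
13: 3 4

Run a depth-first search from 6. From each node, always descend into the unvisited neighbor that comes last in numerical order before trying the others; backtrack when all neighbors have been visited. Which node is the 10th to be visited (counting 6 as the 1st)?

3

Visit 6
6 → 12
6 → 9
9 → 13
13 → 4
4 → 7
4 → 1
1 → 10
1 → 8
13 → 3
6 → 5
5 → 11
5 → 2

Visit order: 6, 12, 9, 13, 4, 7, 1, 10, 8, 3, 5, 11, 2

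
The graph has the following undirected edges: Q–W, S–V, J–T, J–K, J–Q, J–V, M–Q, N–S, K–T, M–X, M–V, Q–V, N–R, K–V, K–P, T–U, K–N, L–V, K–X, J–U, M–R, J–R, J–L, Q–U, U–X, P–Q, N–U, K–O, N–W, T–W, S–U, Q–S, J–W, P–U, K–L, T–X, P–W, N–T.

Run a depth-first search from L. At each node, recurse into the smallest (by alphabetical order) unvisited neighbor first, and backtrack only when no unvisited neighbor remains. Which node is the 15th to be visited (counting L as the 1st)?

O

Visit L
L → J
J → K
K → N
N → R
R → M
M → Q
Q → P
P → U
U → S
S → V
U → T
T → W
T → X
K → O

Visit order: L, J, K, N, R, M, Q, P, U, S, V, T, W, X, O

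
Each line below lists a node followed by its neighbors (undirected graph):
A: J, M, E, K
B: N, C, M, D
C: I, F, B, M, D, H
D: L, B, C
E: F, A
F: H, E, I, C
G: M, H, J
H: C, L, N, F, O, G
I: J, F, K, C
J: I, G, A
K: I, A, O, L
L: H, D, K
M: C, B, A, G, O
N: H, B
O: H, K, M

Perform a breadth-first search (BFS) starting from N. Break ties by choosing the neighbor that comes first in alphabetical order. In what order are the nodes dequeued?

Visit N; enqueue B, H → queue [B, H]
Visit B; enqueue C, D, M → queue [H, C, D, M]
Visit H; enqueue F, G, L, O → queue [C, D, M, F, G, L, O]
Visit C; enqueue I → queue [D, M, F, G, L, O, I]
Visit D → queue [M, F, G, L, O, I]
Visit M; enqueue A → queue [F, G, L, O, I, A]
Visit F; enqueue E → queue [G, L, O, I, A, E]
Visit G; enqueue J → queue [L, O, I, A, E, J]
Visit L; enqueue K → queue [O, I, A, E, J, K]
Visit O → queue [I, A, E, J, K]
Visit I → queue [A, E, J, K]
Visit A → queue [E, J, K]
Visit E → queue [J, K]
Visit J → queue [K]
Visit K → queue []

N, B, H, C, D, M, F, G, L, O, I, A, E, J, K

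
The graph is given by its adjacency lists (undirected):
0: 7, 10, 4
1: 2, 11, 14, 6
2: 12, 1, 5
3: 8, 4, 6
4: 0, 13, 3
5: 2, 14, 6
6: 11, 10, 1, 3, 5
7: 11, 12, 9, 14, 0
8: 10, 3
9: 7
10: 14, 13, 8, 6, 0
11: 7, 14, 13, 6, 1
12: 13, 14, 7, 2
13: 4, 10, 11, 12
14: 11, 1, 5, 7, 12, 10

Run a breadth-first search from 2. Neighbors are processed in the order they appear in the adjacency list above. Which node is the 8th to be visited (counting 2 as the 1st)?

11

Visit 2; enqueue 12, 1, 5 → queue [12, 1, 5]
Visit 12; enqueue 13, 14, 7 → queue [1, 5, 13, 14, 7]
Visit 1; enqueue 11, 6 → queue [5, 13, 14, 7, 11, 6]
Visit 5 → queue [13, 14, 7, 11, 6]
Visit 13; enqueue 4, 10 → queue [14, 7, 11, 6, 4, 10]
Visit 14 → queue [7, 11, 6, 4, 10]
Visit 7; enqueue 9, 0 → queue [11, 6, 4, 10, 9, 0]
Visit 11 → queue [6, 4, 10, 9, 0]
Visit 6; enqueue 3 → queue [4, 10, 9, 0, 3]
Visit 4 → queue [10, 9, 0, 3]
Visit 10; enqueue 8 → queue [9, 0, 3, 8]
Visit 9 → queue [0, 3, 8]
Visit 0 → queue [3, 8]
Visit 3 → queue [8]
Visit 8 → queue []

Visit order: 2, 12, 1, 5, 13, 14, 7, 11, 6, 4, 10, 9, 0, 3, 8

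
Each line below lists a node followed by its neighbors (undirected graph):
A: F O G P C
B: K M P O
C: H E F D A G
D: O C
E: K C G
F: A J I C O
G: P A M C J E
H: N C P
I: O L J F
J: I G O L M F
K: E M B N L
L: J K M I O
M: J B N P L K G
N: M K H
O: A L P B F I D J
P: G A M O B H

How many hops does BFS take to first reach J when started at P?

2

Level 0: P
Level 1: A, B, G, H, M, O
Level 2: C, D, E, F, I, J, K, L, N
J first appears at level 2.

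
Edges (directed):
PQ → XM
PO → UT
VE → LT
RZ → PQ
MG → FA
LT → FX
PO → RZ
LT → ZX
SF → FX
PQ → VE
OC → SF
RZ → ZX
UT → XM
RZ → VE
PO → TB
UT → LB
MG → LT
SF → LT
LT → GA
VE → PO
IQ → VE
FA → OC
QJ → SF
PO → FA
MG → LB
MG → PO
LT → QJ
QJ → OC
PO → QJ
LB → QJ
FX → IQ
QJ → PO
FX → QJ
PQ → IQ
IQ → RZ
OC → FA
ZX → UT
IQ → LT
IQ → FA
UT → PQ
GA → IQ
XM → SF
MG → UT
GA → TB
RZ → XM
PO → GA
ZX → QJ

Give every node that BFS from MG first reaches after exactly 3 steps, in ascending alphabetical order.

Level 0: MG
Level 1: FA, LB, LT, PO, UT
Level 2: FX, GA, OC, PQ, QJ, RZ, TB, XM, ZX
Level 3: IQ, SF, VE

IQ, SF, VE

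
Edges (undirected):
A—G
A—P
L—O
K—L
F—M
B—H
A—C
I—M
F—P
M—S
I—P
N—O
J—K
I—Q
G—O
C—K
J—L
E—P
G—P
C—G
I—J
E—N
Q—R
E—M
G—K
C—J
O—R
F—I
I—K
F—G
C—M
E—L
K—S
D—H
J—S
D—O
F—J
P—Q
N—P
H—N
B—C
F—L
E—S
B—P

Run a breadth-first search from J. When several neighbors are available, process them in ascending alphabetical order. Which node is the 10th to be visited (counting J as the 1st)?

G

Visit J; enqueue C, F, I, K, L, S → queue [C, F, I, K, L, S]
Visit C; enqueue A, B, G, M → queue [F, I, K, L, S, A, B, G, M]
Visit F; enqueue P → queue [I, K, L, S, A, B, G, M, P]
Visit I; enqueue Q → queue [K, L, S, A, B, G, M, P, Q]
Visit K → queue [L, S, A, B, G, M, P, Q]
Visit L; enqueue E, O → queue [S, A, B, G, M, P, Q, E, O]
Visit S → queue [A, B, G, M, P, Q, E, O]
Visit A → queue [B, G, M, P, Q, E, O]
Visit B; enqueue H → queue [G, M, P, Q, E, O, H]
Visit G → queue [M, P, Q, E, O, H]
Visit M → queue [P, Q, E, O, H]
Visit P; enqueue N → queue [Q, E, O, H, N]
Visit Q; enqueue R → queue [E, O, H, N, R]
Visit E → queue [O, H, N, R]
Visit O; enqueue D → queue [H, N, R, D]
Visit H → queue [N, R, D]
Visit N → queue [R, D]
Visit R → queue [D]
Visit D → queue []

Visit order: J, C, F, I, K, L, S, A, B, G, M, P, Q, E, O, H, N, R, D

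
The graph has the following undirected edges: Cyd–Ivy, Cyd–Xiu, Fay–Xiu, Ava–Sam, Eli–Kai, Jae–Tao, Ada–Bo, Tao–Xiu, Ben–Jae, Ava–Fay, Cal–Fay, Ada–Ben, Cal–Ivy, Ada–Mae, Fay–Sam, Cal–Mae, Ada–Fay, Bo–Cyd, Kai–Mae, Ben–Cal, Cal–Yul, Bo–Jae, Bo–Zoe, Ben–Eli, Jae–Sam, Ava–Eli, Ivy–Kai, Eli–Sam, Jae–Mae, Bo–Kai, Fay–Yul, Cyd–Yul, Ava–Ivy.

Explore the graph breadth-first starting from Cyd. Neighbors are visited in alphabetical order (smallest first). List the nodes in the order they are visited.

Cyd → Bo → Ivy → Xiu → Yul → Ada → Jae → Kai → Zoe → Ava → Cal → Fay → Tao → Ben → Mae → Sam → Eli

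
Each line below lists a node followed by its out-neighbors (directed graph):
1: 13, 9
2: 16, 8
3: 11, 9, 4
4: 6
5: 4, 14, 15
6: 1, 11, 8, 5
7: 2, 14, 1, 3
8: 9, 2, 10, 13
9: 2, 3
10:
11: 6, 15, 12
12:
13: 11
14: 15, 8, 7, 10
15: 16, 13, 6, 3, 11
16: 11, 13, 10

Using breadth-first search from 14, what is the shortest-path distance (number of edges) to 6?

2

Level 0: 14
Level 1: 7, 8, 10, 15
Level 2: 1, 2, 3, 6, 9, 11, 13, 16
Level 3: 4, 5, 12
6 first appears at level 2.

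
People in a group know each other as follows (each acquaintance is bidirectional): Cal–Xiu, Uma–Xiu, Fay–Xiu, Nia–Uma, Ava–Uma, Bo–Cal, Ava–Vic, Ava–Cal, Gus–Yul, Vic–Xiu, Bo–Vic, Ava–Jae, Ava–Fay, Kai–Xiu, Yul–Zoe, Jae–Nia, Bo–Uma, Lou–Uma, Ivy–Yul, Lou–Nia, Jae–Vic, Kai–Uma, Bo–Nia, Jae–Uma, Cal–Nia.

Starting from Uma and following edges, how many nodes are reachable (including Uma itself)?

11

BFS from Uma visits: Uma, Xiu, Nia, Lou, Kai, Jae, Bo, Ava, Vic, Fay, Cal
Reachable nodes: 11 of 15 total.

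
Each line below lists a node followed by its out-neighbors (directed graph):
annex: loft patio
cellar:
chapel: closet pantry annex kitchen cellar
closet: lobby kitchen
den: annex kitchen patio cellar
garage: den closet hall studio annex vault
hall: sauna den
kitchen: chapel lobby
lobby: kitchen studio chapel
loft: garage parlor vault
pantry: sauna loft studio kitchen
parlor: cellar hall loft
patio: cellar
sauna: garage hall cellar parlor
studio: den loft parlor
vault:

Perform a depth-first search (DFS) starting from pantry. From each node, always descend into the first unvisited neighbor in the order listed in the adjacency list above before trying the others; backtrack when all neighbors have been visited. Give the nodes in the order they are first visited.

pantry -> sauna -> garage -> den -> annex -> loft -> parlor -> cellar -> hall -> vault -> patio -> kitchen -> chapel -> closet -> lobby -> studio

Visit pantry
pantry → sauna
sauna → garage
garage → den
den → annex
annex → loft
loft → parlor
parlor → cellar
parlor → hall
loft → vault
annex → patio
den → kitchen
kitchen → chapel
chapel → closet
closet → lobby
lobby → studio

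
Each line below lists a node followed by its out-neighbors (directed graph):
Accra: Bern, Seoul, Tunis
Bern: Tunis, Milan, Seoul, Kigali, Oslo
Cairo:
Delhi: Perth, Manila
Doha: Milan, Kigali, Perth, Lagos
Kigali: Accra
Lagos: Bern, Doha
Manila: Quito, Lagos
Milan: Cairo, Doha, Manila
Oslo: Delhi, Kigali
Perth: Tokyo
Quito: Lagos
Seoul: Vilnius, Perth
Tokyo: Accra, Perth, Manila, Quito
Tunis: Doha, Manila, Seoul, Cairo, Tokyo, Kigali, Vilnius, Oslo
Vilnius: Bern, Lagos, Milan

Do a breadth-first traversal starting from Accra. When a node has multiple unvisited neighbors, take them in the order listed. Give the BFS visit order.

Accra, Bern, Seoul, Tunis, Milan, Kigali, Oslo, Vilnius, Perth, Doha, Manila, Cairo, Tokyo, Delhi, Lagos, Quito

Visit Accra; enqueue Bern, Seoul, Tunis → queue [Bern, Seoul, Tunis]
Visit Bern; enqueue Milan, Kigali, Oslo → queue [Seoul, Tunis, Milan, Kigali, Oslo]
Visit Seoul; enqueue Vilnius, Perth → queue [Tunis, Milan, Kigali, Oslo, Vilnius, Perth]
Visit Tunis; enqueue Doha, Manila, Cairo, Tokyo → queue [Milan, Kigali, Oslo, Vilnius, Perth, Doha, Manila, Cairo, Tokyo]
Visit Milan → queue [Kigali, Oslo, Vilnius, Perth, Doha, Manila, Cairo, Tokyo]
Visit Kigali → queue [Oslo, Vilnius, Perth, Doha, Manila, Cairo, Tokyo]
Visit Oslo; enqueue Delhi → queue [Vilnius, Perth, Doha, Manila, Cairo, Tokyo, Delhi]
Visit Vilnius; enqueue Lagos → queue [Perth, Doha, Manila, Cairo, Tokyo, Delhi, Lagos]
Visit Perth → queue [Doha, Manila, Cairo, Tokyo, Delhi, Lagos]
Visit Doha → queue [Manila, Cairo, Tokyo, Delhi, Lagos]
Visit Manila; enqueue Quito → queue [Cairo, Tokyo, Delhi, Lagos, Quito]
Visit Cairo → queue [Tokyo, Delhi, Lagos, Quito]
Visit Tokyo → queue [Delhi, Lagos, Quito]
Visit Delhi → queue [Lagos, Quito]
Visit Lagos → queue [Quito]
Visit Quito → queue []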